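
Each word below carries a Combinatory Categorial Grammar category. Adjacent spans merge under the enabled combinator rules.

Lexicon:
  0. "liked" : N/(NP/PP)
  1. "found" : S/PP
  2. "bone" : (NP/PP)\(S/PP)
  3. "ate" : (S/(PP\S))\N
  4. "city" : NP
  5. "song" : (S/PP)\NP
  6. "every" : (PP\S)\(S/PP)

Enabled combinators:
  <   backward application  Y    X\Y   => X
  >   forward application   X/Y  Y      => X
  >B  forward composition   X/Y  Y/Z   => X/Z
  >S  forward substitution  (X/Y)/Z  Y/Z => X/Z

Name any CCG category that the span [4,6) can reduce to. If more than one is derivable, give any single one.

[0,7] S   >
  [0,4] S/(PP\S)   <
    [0,3] N   >
      [0,1] "liked" : N/(NP/PP)
      [1,3] NP/PP   <
        [1,2] "found" : S/PP
        [2,3] "bone" : (NP/PP)\(S/PP)
    [3,4] "ate" : (S/(PP\S))\N
  [4,7] PP\S   <
    [4,6] S/PP   <
      [4,5] "city" : NP
      [5,6] "song" : (S/PP)\NP
    [6,7] "every" : (PP\S)\(S/PP)

S/PP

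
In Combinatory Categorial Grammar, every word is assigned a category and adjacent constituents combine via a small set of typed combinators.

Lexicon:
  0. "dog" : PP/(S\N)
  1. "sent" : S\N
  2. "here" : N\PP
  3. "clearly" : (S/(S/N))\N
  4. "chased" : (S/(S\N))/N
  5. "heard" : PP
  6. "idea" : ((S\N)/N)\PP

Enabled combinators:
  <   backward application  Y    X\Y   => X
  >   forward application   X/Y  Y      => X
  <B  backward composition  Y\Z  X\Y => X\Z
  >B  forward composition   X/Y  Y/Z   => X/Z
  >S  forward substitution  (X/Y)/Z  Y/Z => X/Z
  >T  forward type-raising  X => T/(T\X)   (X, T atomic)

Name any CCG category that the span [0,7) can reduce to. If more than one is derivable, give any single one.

[0,7] S   >
  [0,4] S/(S/N)   <
    [0,3] N   <
      [0,2] PP   >
        [0,1] "dog" : PP/(S\N)
        [1,2] "sent" : S\N
      [2,3] "here" : N\PP
    [3,4] "clearly" : (S/(S/N))\N
  [4,7] S/N   >S
    [4,5] "chased" : (S/(S\N))/N
    [5,7] (S\N)/N   <
      [5,6] "heard" : PP
      [6,7] "idea" : ((S\N)/N)\PP

S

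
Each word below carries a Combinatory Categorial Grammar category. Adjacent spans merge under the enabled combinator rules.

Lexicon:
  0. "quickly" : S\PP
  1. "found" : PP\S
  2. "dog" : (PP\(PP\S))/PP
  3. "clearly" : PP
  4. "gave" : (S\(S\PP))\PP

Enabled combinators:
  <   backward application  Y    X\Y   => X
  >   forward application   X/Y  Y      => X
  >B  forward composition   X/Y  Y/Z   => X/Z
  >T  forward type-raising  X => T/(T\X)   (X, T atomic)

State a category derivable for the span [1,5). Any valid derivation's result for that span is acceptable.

S\(S\PP)

[0,5] S   <
  [0,1] "quickly" : S\PP
  [1,5] S\(S\PP)   <
    [1,4] PP   <
      [1,2] "found" : PP\S
      [2,4] PP\(PP\S)   >
        [2,3] "dog" : (PP\(PP\S))/PP
        [3,4] "clearly" : PP
    [4,5] "gave" : (S\(S\PP))\PP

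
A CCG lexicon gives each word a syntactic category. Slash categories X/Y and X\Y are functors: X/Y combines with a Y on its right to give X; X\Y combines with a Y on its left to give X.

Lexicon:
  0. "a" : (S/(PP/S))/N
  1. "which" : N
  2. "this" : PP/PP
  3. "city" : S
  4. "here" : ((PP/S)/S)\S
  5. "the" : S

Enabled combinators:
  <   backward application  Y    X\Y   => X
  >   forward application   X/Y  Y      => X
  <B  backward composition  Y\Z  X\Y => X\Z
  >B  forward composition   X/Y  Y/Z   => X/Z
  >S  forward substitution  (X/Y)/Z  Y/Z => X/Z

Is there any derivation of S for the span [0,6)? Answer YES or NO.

[0,6] S   >
  [0,2] S/(PP/S)   >
    [0,1] "a" : (S/(PP/S))/N
    [1,2] "which" : N
  [2,6] PP/S   >B
    [2,3] "this" : PP/PP
    [3,6] PP/S   >
      [3,5] (PP/S)/S   <
        [3,4] "city" : S
        [4,5] "here" : ((PP/S)/S)\S
      [5,6] "the" : S

YES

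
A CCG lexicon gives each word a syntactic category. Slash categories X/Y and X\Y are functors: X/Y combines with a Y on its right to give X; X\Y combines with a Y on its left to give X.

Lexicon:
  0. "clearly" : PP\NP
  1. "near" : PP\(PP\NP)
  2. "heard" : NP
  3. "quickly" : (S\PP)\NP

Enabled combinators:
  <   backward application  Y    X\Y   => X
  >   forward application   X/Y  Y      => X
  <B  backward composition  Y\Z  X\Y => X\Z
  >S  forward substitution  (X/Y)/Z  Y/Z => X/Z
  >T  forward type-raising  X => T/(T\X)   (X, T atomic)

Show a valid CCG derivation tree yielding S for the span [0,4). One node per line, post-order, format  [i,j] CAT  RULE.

[0,4] S   <
  [0,2] PP   <
    [0,1] "clearly" : PP\NP
    [1,2] "near" : PP\(PP\NP)
  [2,4] S\PP   <
    [2,3] "heard" : NP
    [3,4] "quickly" : (S\PP)\NP

[0,1] PP\NP  lex  "clearly"
[1,2] PP\(PP\NP)  lex  "near"
[0,2] PP  <  k=1
[2,3] NP  lex  "heard"
[3,4] (S\PP)\NP  lex  "quickly"
[2,4] S\PP  <  k=3
[0,4] S  <  k=2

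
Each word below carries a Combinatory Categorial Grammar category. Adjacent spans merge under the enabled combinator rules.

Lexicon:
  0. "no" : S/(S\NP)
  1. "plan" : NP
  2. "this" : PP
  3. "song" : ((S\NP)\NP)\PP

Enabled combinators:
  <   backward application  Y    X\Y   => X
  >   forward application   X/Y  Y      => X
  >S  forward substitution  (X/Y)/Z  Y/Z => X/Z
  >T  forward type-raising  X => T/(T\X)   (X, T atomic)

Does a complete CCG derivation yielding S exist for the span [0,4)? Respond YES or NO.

YES

[0,4] S   >
  [0,1] "no" : S/(S\NP)
  [1,4] S\NP   <
    [1,2] "plan" : NP
    [2,4] (S\NP)\NP   <
      [2,3] "this" : PP
      [3,4] "song" : ((S\NP)\NP)\PP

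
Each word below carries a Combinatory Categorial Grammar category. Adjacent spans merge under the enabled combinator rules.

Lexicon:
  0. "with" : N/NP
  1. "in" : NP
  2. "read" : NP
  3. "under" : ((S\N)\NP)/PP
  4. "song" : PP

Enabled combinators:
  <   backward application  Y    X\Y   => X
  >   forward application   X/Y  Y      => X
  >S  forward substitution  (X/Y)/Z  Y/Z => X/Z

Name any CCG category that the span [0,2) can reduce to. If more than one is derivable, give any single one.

[0,5] S   <
  [0,2] N   >
    [0,1] "with" : N/NP
    [1,2] "in" : NP
  [2,5] S\N   <
    [2,3] "read" : NP
    [3,5] (S\N)\NP   >
      [3,4] "under" : ((S\N)\NP)/PP
      [4,5] "song" : PP

N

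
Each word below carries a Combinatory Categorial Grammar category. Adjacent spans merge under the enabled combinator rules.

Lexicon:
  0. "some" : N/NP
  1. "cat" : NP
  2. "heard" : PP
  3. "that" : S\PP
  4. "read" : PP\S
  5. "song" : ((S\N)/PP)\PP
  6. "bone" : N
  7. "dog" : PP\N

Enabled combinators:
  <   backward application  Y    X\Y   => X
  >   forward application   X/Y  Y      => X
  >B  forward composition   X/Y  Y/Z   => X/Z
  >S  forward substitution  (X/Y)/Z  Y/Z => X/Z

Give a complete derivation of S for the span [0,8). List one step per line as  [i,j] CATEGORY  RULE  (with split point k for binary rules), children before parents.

[0,8] S   <
  [0,2] N   >
    [0,1] "some" : N/NP
    [1,2] "cat" : NP
  [2,8] S\N   >
    [2,6] (S\N)/PP   <
      [2,5] PP   <
        [2,4] S   <
          [2,3] "heard" : PP
          [3,4] "that" : S\PP
        [4,5] "read" : PP\S
      [5,6] "song" : ((S\N)/PP)\PP
    [6,8] PP   <
      [6,7] "bone" : N
      [7,8] "dog" : PP\N

[0,1] N/NP  lex  "some"
[1,2] NP  lex  "cat"
[0,2] N  >  k=1
[2,3] PP  lex  "heard"
[3,4] S\PP  lex  "that"
[2,4] S  <  k=3
[4,5] PP\S  lex  "read"
[2,5] PP  <  k=4
[5,6] ((S\N)/PP)\PP  lex  "song"
[2,6] (S\N)/PP  <  k=5
[6,7] N  lex  "bone"
[7,8] PP\N  lex  "dog"
[6,8] PP  <  k=7
[2,8] S\N  >  k=6
[0,8] S  <  k=2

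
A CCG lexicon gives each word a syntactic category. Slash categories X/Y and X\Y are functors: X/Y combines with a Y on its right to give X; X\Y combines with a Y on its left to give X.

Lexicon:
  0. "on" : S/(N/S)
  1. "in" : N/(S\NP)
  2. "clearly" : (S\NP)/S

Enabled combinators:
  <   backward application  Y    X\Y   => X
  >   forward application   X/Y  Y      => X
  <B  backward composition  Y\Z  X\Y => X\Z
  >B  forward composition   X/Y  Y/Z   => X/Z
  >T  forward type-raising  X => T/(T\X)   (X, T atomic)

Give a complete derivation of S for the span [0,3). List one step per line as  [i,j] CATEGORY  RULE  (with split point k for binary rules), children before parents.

[0,3] S   >
  [0,1] "on" : S/(N/S)
  [1,3] N/S   >B
    [1,2] "in" : N/(S\NP)
    [2,3] "clearly" : (S\NP)/S

[0,1] S/(N/S)  lex  "on"
[1,2] N/(S\NP)  lex  "in"
[2,3] (S\NP)/S  lex  "clearly"
[1,3] N/S  >B  k=2
[0,3] S  >  k=1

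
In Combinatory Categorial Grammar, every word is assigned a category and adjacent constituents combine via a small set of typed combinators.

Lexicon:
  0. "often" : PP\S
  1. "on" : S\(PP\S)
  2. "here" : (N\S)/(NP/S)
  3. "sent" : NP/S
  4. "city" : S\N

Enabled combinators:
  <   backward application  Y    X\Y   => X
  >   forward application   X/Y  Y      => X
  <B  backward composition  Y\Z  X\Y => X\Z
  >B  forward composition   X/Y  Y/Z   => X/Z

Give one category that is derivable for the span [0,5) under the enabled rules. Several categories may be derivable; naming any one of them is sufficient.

[0,5] S   <
  [0,4] N   <
    [0,2] S   <
      [0,1] "often" : PP\S
      [1,2] "on" : S\(PP\S)
    [2,4] N\S   >
      [2,3] "here" : (N\S)/(NP/S)
      [3,4] "sent" : NP/S
  [4,5] "city" : S\N

S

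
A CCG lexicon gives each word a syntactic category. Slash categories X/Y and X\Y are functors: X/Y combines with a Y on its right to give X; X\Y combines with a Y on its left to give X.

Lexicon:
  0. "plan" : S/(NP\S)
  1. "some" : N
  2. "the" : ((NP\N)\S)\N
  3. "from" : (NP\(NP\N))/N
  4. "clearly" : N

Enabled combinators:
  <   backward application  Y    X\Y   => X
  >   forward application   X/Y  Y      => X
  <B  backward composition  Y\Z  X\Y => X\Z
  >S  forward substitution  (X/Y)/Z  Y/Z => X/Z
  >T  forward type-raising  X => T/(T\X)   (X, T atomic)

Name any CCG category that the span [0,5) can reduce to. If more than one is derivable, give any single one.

[0,5] S   >
  [0,1] "plan" : S/(NP\S)
  [1,5] NP\S   <B
    [1,3] (NP\N)\S   <
      [1,2] "some" : N
      [2,3] "the" : ((NP\N)\S)\N
    [3,5] NP\(NP\N)   >
      [3,4] "from" : (NP\(NP\N))/N
      [4,5] "clearly" : N

S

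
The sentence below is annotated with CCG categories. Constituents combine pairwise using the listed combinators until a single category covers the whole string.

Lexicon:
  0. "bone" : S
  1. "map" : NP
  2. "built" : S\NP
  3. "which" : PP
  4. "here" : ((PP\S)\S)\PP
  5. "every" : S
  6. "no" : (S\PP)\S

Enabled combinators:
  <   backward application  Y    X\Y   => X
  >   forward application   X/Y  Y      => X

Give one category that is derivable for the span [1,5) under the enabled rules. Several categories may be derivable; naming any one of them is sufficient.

PP\S

[0,7] S   <
  [0,5] PP   <
    [0,1] "bone" : S
    [1,5] PP\S   <
      [1,3] S   <
        [1,2] "map" : NP
        [2,3] "built" : S\NP
      [3,5] (PP\S)\S   <
        [3,4] "which" : PP
        [4,5] "here" : ((PP\S)\S)\PP
  [5,7] S\PP   <
    [5,6] "every" : S
    [6,7] "no" : (S\PP)\S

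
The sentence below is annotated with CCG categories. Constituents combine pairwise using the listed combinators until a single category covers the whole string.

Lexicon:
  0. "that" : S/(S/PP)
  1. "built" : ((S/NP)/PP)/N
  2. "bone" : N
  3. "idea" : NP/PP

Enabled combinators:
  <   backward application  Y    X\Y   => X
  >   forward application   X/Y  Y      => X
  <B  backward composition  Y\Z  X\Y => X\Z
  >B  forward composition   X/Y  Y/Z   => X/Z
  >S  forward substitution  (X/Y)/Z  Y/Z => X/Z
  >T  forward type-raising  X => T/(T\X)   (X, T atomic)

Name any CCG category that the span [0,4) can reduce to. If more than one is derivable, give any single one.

[0,4] S   >
  [0,1] "that" : S/(S/PP)
  [1,4] S/PP   >S
    [1,3] (S/NP)/PP   >
      [1,2] "built" : ((S/NP)/PP)/N
      [2,3] "bone" : N
    [3,4] "idea" : NP/PP

S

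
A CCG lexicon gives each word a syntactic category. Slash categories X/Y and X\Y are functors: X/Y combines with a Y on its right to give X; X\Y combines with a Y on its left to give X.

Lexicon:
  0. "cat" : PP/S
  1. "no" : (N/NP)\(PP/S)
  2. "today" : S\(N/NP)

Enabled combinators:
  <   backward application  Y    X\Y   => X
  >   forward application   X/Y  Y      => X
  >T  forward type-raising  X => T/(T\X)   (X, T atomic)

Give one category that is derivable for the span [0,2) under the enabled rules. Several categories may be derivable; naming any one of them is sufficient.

[0,3] S   <
  [0,2] N/NP   <
    [0,1] "cat" : PP/S
    [1,2] "no" : (N/NP)\(PP/S)
  [2,3] "today" : S\(N/NP)

N/NP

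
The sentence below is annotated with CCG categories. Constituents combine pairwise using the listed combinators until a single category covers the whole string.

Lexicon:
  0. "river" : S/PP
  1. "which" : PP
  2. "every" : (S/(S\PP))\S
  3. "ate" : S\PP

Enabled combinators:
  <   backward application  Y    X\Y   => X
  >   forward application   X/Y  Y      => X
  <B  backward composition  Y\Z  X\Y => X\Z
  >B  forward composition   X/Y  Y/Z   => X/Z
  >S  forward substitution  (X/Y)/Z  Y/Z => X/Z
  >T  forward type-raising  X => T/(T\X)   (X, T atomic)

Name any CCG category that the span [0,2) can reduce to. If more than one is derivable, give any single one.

S

[0,4] S   >
  [0,3] S/(S\PP)   <
    [0,2] S   >
      [0,1] "river" : S/PP
      [1,2] "which" : PP
    [2,3] "every" : (S/(S\PP))\S
  [3,4] "ate" : S\PP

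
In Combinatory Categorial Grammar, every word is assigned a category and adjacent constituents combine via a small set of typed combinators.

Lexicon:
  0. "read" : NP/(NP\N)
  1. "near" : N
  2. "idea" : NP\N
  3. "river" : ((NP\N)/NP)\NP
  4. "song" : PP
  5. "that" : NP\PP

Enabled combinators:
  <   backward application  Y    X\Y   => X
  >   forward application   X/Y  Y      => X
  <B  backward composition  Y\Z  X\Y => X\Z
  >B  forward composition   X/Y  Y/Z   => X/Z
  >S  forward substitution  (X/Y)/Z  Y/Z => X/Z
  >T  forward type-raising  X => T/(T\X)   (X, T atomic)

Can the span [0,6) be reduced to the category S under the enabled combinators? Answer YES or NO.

NP/(NP\N) N NP\N ((NP\N)/NP)\NP PP NP\PP
CKY chart[0,6] = {N/(N\NP), NP, NP/(NP\NP), PP/(PP\NP), S/(S\NP)}; S ∉ chart

NO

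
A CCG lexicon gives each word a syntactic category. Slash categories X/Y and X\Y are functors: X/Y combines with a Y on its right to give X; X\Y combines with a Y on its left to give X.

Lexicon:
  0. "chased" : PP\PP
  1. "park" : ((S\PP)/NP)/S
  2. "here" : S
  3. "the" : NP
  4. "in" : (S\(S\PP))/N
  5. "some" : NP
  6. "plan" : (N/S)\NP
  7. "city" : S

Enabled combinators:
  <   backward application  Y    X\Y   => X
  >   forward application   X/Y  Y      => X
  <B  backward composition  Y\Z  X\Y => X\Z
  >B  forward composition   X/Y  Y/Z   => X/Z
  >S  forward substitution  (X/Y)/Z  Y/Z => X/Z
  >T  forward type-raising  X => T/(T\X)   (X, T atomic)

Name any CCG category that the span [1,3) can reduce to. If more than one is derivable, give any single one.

[0,8] S   <
  [0,4] S\PP   <B
    [0,1] "chased" : PP\PP
    [1,4] S\PP   >
      [1,3] (S\PP)/NP   >
        [1,2] "park" : ((S\PP)/NP)/S
        [2,3] "here" : S
      [3,4] "the" : NP
  [4,8] S\(S\PP)   >
    [4,5] "in" : (S\(S\PP))/N
    [5,8] N   >
      [5,7] N/S   <
        [5,6] "some" : NP
        [6,7] "plan" : (N/S)\NP
      [7,8] "city" : S

(S\PP)/NP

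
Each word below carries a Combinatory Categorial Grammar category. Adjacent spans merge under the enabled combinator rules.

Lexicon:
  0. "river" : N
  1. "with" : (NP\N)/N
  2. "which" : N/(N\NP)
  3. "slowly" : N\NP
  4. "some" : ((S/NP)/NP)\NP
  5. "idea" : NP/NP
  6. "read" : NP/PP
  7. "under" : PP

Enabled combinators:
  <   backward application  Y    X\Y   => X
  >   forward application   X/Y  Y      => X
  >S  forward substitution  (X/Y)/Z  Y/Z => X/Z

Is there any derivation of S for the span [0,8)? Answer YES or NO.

YES

[0,8] S   >
  [0,6] S/NP   >S
    [0,5] (S/NP)/NP   <
      [0,4] NP   <
        [0,1] "river" : N
        [1,4] NP\N   >
          [1,2] "with" : (NP\N)/N
          [2,4] N   >
            [2,3] "which" : N/(N\NP)
            [3,4] "slowly" : N\NP
      [4,5] "some" : ((S/NP)/NP)\NP
    [5,6] "idea" : NP/NP
  [6,8] NP   >
    [6,7] "read" : NP/PP
    [7,8] "under" : PP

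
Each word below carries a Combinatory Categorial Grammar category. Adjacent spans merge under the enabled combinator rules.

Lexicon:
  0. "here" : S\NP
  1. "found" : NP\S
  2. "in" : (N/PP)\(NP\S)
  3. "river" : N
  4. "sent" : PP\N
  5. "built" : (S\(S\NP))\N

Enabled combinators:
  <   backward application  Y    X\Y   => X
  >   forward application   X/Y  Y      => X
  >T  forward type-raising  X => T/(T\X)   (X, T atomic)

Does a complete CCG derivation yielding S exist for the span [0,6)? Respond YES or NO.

YES

[0,6] S   <
  [0,1] "here" : S\NP
  [1,6] S\(S\NP)   <
    [1,5] N   >
      [1,3] N/PP   <
        [1,2] "found" : NP\S
        [2,3] "in" : (N/PP)\(NP\S)
      [3,5] PP   >
        [3,4] PP/(PP\N)   >T
          [3,4] "river" : N
        [4,5] "sent" : PP\N
    [5,6] "built" : (S\(S\NP))\N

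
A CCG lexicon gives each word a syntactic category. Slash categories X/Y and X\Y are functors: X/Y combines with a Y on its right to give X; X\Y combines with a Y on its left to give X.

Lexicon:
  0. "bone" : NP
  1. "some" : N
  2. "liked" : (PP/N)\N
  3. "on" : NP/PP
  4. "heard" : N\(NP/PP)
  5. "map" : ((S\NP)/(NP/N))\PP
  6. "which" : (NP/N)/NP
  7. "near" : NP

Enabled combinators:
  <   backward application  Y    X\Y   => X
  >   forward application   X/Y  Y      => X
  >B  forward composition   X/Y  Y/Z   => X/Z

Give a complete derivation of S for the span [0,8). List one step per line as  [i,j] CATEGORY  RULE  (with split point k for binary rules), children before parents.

[0,8] S   <
  [0,1] "bone" : NP
  [1,8] S\NP   >
    [1,6] (S\NP)/(NP/N)   <
      [1,5] PP   >
        [1,3] PP/N   <
          [1,2] "some" : N
          [2,3] "liked" : (PP/N)\N
        [3,5] N   <
          [3,4] "on" : NP/PP
          [4,5] "heard" : N\(NP/PP)
      [5,6] "map" : ((S\NP)/(NP/N))\PP
    [6,8] NP/N   >
      [6,7] "which" : (NP/N)/NP
      [7,8] "near" : NP

[0,1] NP  lex  "bone"
[1,2] N  lex  "some"
[2,3] (PP/N)\N  lex  "liked"
[1,3] PP/N  <  k=2
[3,4] NP/PP  lex  "on"
[4,5] N\(NP/PP)  lex  "heard"
[3,5] N  <  k=4
[1,5] PP  >  k=3
[5,6] ((S\NP)/(NP/N))\PP  lex  "map"
[1,6] (S\NP)/(NP/N)  <  k=5
[6,7] (NP/N)/NP  lex  "which"
[7,8] NP  lex  "near"
[6,8] NP/N  >  k=7
[1,8] S\NP  >  k=6
[0,8] S  <  k=1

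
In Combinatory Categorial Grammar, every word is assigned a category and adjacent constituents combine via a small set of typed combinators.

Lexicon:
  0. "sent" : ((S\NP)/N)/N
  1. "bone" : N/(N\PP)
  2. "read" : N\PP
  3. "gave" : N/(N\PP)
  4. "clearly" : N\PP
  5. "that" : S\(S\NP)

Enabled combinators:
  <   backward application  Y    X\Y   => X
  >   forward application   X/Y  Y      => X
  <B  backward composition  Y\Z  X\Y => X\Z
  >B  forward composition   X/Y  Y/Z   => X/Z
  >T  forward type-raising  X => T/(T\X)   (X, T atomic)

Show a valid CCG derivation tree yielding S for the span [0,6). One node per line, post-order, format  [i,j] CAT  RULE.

[0,6] S   <
  [0,5] S\NP   >
    [0,3] (S\NP)/N   >
      [0,1] "sent" : ((S\NP)/N)/N
      [1,3] N   >
        [1,2] "bone" : N/(N\PP)
        [2,3] "read" : N\PP
    [3,5] N   >
      [3,4] "gave" : N/(N\PP)
      [4,5] "clearly" : N\PP
  [5,6] "that" : S\(S\NP)

[0,1] ((S\NP)/N)/N  lex  "sent"
[1,2] N/(N\PP)  lex  "bone"
[2,3] N\PP  lex  "read"
[1,3] N  >  k=2
[0,3] (S\NP)/N  >  k=1
[3,4] N/(N\PP)  lex  "gave"
[4,5] N\PP  lex  "clearly"
[3,5] N  >  k=4
[0,5] S\NP  >  k=3
[5,6] S\(S\NP)  lex  "that"
[0,6] S  <  k=5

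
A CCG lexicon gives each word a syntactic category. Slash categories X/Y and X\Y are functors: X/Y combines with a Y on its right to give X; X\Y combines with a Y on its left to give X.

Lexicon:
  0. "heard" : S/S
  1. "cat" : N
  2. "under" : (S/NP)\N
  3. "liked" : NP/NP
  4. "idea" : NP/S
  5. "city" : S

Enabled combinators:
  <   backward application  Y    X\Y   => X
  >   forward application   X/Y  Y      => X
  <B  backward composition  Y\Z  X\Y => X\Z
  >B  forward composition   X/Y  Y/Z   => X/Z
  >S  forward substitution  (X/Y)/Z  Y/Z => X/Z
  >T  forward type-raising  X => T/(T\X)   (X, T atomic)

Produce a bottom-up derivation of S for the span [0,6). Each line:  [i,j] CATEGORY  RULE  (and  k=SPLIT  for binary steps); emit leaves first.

[0,1] S/S  lex  "heard"
[1,2] N  lex  "cat"
[2,3] (S/NP)\N  lex  "under"
[1,3] S/NP  <  k=2
[0,3] S/NP  >B  k=1
[3,4] NP/NP  lex  "liked"
[4,5] NP/S  lex  "idea"
[3,5] NP/S  >B  k=4
[5,6] S  lex  "city"
[3,6] NP  >  k=5
[0,6] S  >  k=3

[0,6] S   >
  [0,3] S/NP   >B
    [0,1] "heard" : S/S
    [1,3] S/NP   <
      [1,2] "cat" : N
      [2,3] "under" : (S/NP)\N
  [3,6] NP   >
    [3,5] NP/S   >B
      [3,4] "liked" : NP/NP
      [4,5] "idea" : NP/S
    [5,6] "city" : S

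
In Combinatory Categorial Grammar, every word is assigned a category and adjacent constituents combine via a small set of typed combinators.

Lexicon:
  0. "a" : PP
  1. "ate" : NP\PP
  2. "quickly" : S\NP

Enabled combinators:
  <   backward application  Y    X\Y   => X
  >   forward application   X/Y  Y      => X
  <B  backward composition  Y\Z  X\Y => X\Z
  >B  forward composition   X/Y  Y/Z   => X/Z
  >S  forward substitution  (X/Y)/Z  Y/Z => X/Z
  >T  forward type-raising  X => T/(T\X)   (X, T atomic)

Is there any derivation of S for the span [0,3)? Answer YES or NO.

YES

[0,3] S   <
  [0,2] NP   >
    [0,1] NP/(NP\PP)   >T
      [0,1] "a" : PP
    [1,2] "ate" : NP\PP
  [2,3] "quickly" : S\NP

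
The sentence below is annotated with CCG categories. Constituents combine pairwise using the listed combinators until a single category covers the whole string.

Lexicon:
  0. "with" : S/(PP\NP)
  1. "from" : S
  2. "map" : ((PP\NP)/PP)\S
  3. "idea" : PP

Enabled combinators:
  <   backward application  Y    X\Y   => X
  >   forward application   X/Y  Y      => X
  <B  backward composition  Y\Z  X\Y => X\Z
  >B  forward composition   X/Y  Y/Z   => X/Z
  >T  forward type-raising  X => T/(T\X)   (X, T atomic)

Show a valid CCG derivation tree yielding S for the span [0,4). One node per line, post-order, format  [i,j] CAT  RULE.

[0,1] S/(PP\NP)  lex  "with"
[1,2] S  lex  "from"
[2,3] ((PP\NP)/PP)\S  lex  "map"
[1,3] (PP\NP)/PP  <  k=2
[0,3] S/PP  >B  k=1
[3,4] PP  lex  "idea"
[0,4] S  >  k=3

[0,4] S   >
  [0,3] S/PP   >B
    [0,1] "with" : S/(PP\NP)
    [1,3] (PP\NP)/PP   <
      [1,2] "from" : S
      [2,3] "map" : ((PP\NP)/PP)\S
  [3,4] "idea" : PP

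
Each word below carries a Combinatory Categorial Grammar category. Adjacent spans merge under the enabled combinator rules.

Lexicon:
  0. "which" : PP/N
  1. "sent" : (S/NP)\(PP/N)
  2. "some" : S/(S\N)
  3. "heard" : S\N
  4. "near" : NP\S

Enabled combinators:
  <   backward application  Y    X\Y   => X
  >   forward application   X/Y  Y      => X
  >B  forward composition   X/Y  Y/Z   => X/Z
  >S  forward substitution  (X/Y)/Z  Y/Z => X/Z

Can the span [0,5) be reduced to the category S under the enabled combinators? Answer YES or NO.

YES

[0,5] S   >
  [0,2] S/NP   <
    [0,1] "which" : PP/N
    [1,2] "sent" : (S/NP)\(PP/N)
  [2,5] NP   <
    [2,4] S   >
      [2,3] "some" : S/(S\N)
      [3,4] "heard" : S\N
    [4,5] "near" : NP\S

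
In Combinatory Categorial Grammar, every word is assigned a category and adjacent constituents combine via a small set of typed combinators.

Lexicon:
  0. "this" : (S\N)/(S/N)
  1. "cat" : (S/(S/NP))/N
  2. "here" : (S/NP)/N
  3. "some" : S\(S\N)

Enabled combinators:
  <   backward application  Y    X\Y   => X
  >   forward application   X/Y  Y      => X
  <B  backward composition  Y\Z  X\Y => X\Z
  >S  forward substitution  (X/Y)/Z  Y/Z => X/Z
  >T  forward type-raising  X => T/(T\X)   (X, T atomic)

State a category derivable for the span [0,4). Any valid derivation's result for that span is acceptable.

S

[0,4] S   <
  [0,3] S\N   >
    [0,1] "this" : (S\N)/(S/N)
    [1,3] S/N   >S
      [1,2] "cat" : (S/(S/NP))/N
      [2,3] "here" : (S/NP)/N
  [3,4] "some" : S\(S\N)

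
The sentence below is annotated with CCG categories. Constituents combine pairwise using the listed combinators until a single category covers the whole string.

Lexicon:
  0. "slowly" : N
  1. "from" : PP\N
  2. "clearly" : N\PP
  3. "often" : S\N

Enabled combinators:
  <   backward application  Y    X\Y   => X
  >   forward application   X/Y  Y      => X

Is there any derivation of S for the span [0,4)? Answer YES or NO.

[0,4] S   <
  [0,3] N   <
    [0,2] PP   <
      [0,1] "slowly" : N
      [1,2] "from" : PP\N
    [2,3] "clearly" : N\PP
  [3,4] "often" : S\N

YES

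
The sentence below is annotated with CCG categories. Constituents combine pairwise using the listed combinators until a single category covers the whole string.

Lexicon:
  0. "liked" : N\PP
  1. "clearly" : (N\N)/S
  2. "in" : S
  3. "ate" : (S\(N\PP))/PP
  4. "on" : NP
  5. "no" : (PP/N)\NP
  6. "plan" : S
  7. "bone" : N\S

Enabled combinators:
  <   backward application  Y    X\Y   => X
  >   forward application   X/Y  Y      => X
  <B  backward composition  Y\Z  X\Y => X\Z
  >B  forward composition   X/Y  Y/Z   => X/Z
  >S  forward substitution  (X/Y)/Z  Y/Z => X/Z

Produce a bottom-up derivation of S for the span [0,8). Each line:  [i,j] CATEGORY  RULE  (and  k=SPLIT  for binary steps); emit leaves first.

[0,8] S   <
  [0,3] N\PP   <B
    [0,1] "liked" : N\PP
    [1,3] N\N   >
      [1,2] "clearly" : (N\N)/S
      [2,3] "in" : S
  [3,8] S\(N\PP)   >
    [3,4] "ate" : (S\(N\PP))/PP
    [4,8] PP   >
      [4,6] PP/N   <
        [4,5] "on" : NP
        [5,6] "no" : (PP/N)\NP
      [6,8] N   <
        [6,7] "plan" : S
        [7,8] "bone" : N\S

[0,1] N\PP  lex  "liked"
[1,2] (N\N)/S  lex  "clearly"
[2,3] S  lex  "in"
[1,3] N\N  >  k=2
[0,3] N\PP  <B  k=1
[3,4] (S\(N\PP))/PP  lex  "ate"
[4,5] NP  lex  "on"
[5,6] (PP/N)\NP  lex  "no"
[4,6] PP/N  <  k=5
[6,7] S  lex  "plan"
[7,8] N\S  lex  "bone"
[6,8] N  <  k=7
[4,8] PP  >  k=6
[3,8] S\(N\PP)  >  k=4
[0,8] S  <  k=3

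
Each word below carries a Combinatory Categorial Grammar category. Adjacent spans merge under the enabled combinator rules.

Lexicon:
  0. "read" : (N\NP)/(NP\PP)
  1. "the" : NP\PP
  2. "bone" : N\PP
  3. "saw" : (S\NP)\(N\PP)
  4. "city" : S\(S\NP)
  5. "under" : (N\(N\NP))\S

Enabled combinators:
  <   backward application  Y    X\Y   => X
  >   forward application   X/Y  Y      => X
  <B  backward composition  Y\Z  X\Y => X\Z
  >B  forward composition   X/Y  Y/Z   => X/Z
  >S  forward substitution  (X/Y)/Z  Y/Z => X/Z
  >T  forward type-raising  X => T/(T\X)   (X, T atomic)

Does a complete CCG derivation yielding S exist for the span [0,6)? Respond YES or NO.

(N\NP)/(NP\PP) NP\PP N\PP (S\NP)\(N\PP) S\(S\NP) (N\(N\NP))\S
CKY chart[0,6] = {N, N/(N\N), NP/(NP\N), PP/(PP\N), S/(S\N)}; S ∉ chart

NO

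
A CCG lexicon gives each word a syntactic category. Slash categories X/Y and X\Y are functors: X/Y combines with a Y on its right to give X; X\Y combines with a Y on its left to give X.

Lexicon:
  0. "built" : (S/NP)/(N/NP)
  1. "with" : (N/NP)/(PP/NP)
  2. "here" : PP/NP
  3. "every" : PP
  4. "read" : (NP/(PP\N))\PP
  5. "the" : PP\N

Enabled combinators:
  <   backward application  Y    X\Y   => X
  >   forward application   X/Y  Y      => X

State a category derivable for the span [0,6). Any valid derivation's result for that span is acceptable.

S

[0,6] S   >
  [0,3] S/NP   >
    [0,1] "built" : (S/NP)/(N/NP)
    [1,3] N/NP   >
      [1,2] "with" : (N/NP)/(PP/NP)
      [2,3] "here" : PP/NP
  [3,6] NP   >
    [3,5] NP/(PP\N)   <
      [3,4] "every" : PP
      [4,5] "read" : (NP/(PP\N))\PP
    [5,6] "the" : PP\N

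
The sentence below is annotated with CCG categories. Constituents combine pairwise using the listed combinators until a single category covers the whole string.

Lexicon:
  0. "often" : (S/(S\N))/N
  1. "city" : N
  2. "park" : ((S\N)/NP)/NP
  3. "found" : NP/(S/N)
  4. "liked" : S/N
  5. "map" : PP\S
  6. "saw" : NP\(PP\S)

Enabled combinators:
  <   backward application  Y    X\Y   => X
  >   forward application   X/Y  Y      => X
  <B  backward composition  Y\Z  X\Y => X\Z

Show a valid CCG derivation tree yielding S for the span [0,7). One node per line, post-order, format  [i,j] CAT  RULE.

[0,7] S   >
  [0,2] S/(S\N)   >
    [0,1] "often" : (S/(S\N))/N
    [1,2] "city" : N
  [2,7] S\N   >
    [2,5] (S\N)/NP   >
      [2,3] "park" : ((S\N)/NP)/NP
      [3,5] NP   >
        [3,4] "found" : NP/(S/N)
        [4,5] "liked" : S/N
    [5,7] NP   <
      [5,6] "map" : PP\S
      [6,7] "saw" : NP\(PP\S)

[0,1] (S/(S\N))/N  lex  "often"
[1,2] N  lex  "city"
[0,2] S/(S\N)  >  k=1
[2,3] ((S\N)/NP)/NP  lex  "park"
[3,4] NP/(S/N)  lex  "found"
[4,5] S/N  lex  "liked"
[3,5] NP  >  k=4
[2,5] (S\N)/NP  >  k=3
[5,6] PP\S  lex  "map"
[6,7] NP\(PP\S)  lex  "saw"
[5,7] NP  <  k=6
[2,7] S\N  >  k=5
[0,7] S  >  k=2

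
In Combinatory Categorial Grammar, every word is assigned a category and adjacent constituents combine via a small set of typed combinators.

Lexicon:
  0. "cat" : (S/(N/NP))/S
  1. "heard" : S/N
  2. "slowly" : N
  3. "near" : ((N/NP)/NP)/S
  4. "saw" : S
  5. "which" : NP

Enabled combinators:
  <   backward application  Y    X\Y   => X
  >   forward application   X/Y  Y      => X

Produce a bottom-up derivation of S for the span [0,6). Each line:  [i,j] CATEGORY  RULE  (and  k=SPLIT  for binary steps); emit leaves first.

[0,6] S   >
  [0,3] S/(N/NP)   >
    [0,1] "cat" : (S/(N/NP))/S
    [1,3] S   >
      [1,2] "heard" : S/N
      [2,3] "slowly" : N
  [3,6] N/NP   >
    [3,5] (N/NP)/NP   >
      [3,4] "near" : ((N/NP)/NP)/S
      [4,5] "saw" : S
    [5,6] "which" : NP

[0,1] (S/(N/NP))/S  lex  "cat"
[1,2] S/N  lex  "heard"
[2,3] N  lex  "slowly"
[1,3] S  >  k=2
[0,3] S/(N/NP)  >  k=1
[3,4] ((N/NP)/NP)/S  lex  "near"
[4,5] S  lex  "saw"
[3,5] (N/NP)/NP  >  k=4
[5,6] NP  lex  "which"
[3,6] N/NP  >  k=5
[0,6] S  >  k=3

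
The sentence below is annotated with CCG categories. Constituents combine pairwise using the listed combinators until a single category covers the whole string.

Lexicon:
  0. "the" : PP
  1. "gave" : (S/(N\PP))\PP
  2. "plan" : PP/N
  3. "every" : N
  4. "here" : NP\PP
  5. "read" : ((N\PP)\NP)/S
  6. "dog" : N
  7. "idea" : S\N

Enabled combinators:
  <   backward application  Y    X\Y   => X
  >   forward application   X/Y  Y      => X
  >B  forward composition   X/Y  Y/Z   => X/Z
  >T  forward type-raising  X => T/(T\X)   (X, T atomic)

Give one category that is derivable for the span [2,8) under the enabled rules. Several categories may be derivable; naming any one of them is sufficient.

[0,8] S   >
  [0,2] S/(N\PP)   <
    [0,1] "the" : PP
    [1,2] "gave" : (S/(N\PP))\PP
  [2,8] N\PP   <
    [2,5] NP   <
      [2,4] PP   >
        [2,3] "plan" : PP/N
        [3,4] "every" : N
      [4,5] "here" : NP\PP
    [5,8] (N\PP)\NP   >
      [5,6] "read" : ((N\PP)\NP)/S
      [6,8] S   <
        [6,7] "dog" : N
        [7,8] "idea" : S\N

N\PP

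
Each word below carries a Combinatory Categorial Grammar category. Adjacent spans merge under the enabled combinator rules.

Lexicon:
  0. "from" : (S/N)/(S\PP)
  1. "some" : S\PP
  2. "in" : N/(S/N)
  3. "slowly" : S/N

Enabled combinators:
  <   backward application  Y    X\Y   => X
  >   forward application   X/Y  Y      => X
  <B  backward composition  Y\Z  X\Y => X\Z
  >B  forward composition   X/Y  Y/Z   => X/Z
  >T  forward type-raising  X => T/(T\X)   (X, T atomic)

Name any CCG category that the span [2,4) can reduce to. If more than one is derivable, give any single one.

N

[0,4] S   >
  [0,2] S/N   >
    [0,1] "from" : (S/N)/(S\PP)
    [1,2] "some" : S\PP
  [2,4] N   >
    [2,3] "in" : N/(S/N)
    [3,4] "slowly" : S/N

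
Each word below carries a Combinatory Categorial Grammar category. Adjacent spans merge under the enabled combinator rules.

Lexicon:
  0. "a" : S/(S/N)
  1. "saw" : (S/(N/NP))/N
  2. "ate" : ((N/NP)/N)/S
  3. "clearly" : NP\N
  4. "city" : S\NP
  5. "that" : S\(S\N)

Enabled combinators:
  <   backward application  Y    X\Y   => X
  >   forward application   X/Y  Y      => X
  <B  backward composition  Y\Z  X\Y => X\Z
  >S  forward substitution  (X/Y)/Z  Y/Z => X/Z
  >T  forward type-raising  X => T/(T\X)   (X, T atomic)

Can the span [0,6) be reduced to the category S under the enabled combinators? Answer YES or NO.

YES

[0,6] S   >
  [0,1] "a" : S/(S/N)
  [1,6] S/N   >S
    [1,2] "saw" : (S/(N/NP))/N
    [2,6] (N/NP)/N   >
      [2,3] "ate" : ((N/NP)/N)/S
      [3,6] S   <
        [3,5] S\N   <B
          [3,4] "clearly" : NP\N
          [4,5] "city" : S\NP
        [5,6] "that" : S\(S\N)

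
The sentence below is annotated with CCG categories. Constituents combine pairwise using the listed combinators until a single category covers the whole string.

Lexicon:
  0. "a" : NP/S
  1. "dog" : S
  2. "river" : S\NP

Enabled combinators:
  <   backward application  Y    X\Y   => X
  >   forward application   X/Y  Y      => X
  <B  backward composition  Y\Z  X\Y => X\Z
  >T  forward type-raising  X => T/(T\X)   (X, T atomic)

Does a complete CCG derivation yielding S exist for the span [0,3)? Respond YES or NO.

YES

[0,3] S   <
  [0,2] NP   >
    [0,1] "a" : NP/S
    [1,2] "dog" : S
  [2,3] "river" : S\NP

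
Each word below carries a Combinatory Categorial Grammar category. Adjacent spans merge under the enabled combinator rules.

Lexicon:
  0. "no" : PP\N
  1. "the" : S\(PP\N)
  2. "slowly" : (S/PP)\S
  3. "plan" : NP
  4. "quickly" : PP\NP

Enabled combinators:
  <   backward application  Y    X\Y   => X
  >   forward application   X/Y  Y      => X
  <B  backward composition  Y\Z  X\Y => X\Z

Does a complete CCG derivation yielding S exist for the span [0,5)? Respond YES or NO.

[0,5] S   >
  [0,3] S/PP   <
    [0,2] S   <
      [0,1] "no" : PP\N
      [1,2] "the" : S\(PP\N)
    [2,3] "slowly" : (S/PP)\S
  [3,5] PP   <
    [3,4] "plan" : NP
    [4,5] "quickly" : PP\NP

YES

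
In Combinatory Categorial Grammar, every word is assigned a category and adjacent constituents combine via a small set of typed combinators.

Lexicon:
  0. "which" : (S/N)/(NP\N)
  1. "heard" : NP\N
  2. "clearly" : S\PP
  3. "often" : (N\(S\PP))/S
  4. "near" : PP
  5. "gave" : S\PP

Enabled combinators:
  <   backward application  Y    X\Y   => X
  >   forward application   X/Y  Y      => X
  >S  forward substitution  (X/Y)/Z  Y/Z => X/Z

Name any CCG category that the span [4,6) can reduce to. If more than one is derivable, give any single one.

S

[0,6] S   >
  [0,2] S/N   >
    [0,1] "which" : (S/N)/(NP\N)
    [1,2] "heard" : NP\N
  [2,6] N   <
    [2,3] "clearly" : S\PP
    [3,6] N\(S\PP)   >
      [3,4] "often" : (N\(S\PP))/S
      [4,6] S   <
        [4,5] "near" : PP
        [5,6] "gave" : S\PP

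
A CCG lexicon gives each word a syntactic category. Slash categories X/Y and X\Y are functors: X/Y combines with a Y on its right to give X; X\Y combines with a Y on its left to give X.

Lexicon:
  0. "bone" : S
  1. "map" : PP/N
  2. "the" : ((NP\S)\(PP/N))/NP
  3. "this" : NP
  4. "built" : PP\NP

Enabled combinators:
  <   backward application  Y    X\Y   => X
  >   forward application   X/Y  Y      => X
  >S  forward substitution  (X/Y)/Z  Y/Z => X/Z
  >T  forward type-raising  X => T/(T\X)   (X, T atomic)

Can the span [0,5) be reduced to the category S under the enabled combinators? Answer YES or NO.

NO

S PP/N ((NP\S)\(PP/N))/NP NP PP\NP
CKY chart[0,5] = {N/(N\PP), NP/(NP\PP), PP, PP/(PP\PP), S/(S\PP)}; S ∉ chart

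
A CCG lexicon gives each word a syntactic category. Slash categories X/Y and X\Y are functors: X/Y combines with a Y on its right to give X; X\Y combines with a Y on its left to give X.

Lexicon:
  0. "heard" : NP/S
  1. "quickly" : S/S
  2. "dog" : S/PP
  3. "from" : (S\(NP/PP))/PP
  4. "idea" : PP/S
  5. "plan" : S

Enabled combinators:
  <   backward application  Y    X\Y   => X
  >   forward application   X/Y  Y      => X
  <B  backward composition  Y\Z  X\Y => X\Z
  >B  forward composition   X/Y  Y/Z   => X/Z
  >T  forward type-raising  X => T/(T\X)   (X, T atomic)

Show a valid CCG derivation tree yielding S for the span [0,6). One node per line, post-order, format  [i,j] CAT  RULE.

[0,6] S   <
  [0,3] NP/PP   >B
    [0,1] "heard" : NP/S
    [1,3] S/PP   >B
      [1,2] "quickly" : S/S
      [2,3] "dog" : S/PP
  [3,6] S\(NP/PP)   >
    [3,4] "from" : (S\(NP/PP))/PP
    [4,6] PP   >
      [4,5] "idea" : PP/S
      [5,6] "plan" : S

[0,1] NP/S  lex  "heard"
[1,2] S/S  lex  "quickly"
[2,3] S/PP  lex  "dog"
[1,3] S/PP  >B  k=2
[0,3] NP/PP  >B  k=1
[3,4] (S\(NP/PP))/PP  lex  "from"
[4,5] PP/S  lex  "idea"
[5,6] S  lex  "plan"
[4,6] PP  >  k=5
[3,6] S\(NP/PP)  >  k=4
[0,6] S  <  k=3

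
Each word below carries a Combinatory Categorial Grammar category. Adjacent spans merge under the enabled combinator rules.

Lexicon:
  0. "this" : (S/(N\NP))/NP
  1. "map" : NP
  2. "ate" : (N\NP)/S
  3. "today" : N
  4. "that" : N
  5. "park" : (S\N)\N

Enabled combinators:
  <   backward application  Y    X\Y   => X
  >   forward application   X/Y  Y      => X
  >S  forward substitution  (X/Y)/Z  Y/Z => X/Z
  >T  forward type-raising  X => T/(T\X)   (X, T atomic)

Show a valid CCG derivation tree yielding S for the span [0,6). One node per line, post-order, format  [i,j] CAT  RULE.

[0,1] (S/(N\NP))/NP  lex  "this"
[1,2] NP  lex  "map"
[0,2] S/(N\NP)  >  k=1
[2,3] (N\NP)/S  lex  "ate"
[3,4] N  lex  "today"
[3,4] S/(S\N)  >T
[4,5] N  lex  "that"
[5,6] (S\N)\N  lex  "park"
[4,6] S\N  <  k=5
[3,6] S  >  k=4
[2,6] N\NP  >  k=3
[0,6] S  >  k=2

[0,6] S   >
  [0,2] S/(N\NP)   >
    [0,1] "this" : (S/(N\NP))/NP
    [1,2] "map" : NP
  [2,6] N\NP   >
    [2,3] "ate" : (N\NP)/S
    [3,6] S   >
      [3,4] S/(S\N)   >T
        [3,4] "today" : N
      [4,6] S\N   <
        [4,5] "that" : N
        [5,6] "park" : (S\N)\N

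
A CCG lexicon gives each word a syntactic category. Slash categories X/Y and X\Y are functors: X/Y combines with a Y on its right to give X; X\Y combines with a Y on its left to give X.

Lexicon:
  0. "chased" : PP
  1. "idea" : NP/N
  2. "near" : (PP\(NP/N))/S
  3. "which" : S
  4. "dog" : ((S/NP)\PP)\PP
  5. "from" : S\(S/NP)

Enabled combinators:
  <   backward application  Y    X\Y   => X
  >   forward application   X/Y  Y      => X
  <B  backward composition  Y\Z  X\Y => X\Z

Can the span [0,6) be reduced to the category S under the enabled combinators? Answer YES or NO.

YES

[0,6] S   <
  [0,5] S/NP   <
    [0,1] "chased" : PP
    [1,5] (S/NP)\PP   <
      [1,4] PP   <
        [1,2] "idea" : NP/N
        [2,4] PP\(NP/N)   >
          [2,3] "near" : (PP\(NP/N))/S
          [3,4] "which" : S
      [4,5] "dog" : ((S/NP)\PP)\PP
  [5,6] "from" : S\(S/NP)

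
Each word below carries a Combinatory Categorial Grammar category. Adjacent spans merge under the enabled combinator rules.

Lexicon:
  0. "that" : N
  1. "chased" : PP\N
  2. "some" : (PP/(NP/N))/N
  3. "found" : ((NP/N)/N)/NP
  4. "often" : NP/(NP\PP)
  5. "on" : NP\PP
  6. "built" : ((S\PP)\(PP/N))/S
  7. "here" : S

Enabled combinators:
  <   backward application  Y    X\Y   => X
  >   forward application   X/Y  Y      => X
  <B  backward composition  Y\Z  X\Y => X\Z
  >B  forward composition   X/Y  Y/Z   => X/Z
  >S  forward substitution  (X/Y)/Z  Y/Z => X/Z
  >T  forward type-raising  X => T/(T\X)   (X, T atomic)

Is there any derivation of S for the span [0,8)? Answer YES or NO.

[0,8] S   <
  [0,2] PP   <
    [0,1] "that" : N
    [1,2] "chased" : PP\N
  [2,8] S\PP   <
    [2,6] PP/N   >S
      [2,3] "some" : (PP/(NP/N))/N
      [3,6] (NP/N)/N   >
        [3,4] "found" : ((NP/N)/N)/NP
        [4,6] NP   >
          [4,5] "often" : NP/(NP\PP)
          [5,6] "on" : NP\PP
    [6,8] (S\PP)\(PP/N)   >
      [6,7] "built" : ((S\PP)\(PP/N))/S
      [7,8] "here" : S

YES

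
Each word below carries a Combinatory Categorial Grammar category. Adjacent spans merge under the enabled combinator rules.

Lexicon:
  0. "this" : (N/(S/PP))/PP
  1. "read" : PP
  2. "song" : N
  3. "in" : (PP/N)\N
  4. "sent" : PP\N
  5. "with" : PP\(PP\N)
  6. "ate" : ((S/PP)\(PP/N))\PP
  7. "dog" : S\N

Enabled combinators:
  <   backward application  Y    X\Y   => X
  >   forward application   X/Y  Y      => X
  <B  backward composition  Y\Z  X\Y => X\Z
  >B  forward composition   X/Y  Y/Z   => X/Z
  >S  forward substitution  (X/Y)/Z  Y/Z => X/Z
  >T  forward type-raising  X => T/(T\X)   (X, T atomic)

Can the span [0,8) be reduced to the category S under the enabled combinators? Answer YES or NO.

YES

[0,8] S   <
  [0,7] N   >
    [0,2] N/(S/PP)   >
      [0,1] "this" : (N/(S/PP))/PP
      [1,2] "read" : PP
    [2,7] S/PP   <
      [2,4] PP/N   <
        [2,3] "song" : N
        [3,4] "in" : (PP/N)\N
      [4,7] (S/PP)\(PP/N)   <
        [4,6] PP   <
          [4,5] "sent" : PP\N
          [5,6] "with" : PP\(PP\N)
        [6,7] "ate" : ((S/PP)\(PP/N))\PP
  [7,8] "dog" : S\N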